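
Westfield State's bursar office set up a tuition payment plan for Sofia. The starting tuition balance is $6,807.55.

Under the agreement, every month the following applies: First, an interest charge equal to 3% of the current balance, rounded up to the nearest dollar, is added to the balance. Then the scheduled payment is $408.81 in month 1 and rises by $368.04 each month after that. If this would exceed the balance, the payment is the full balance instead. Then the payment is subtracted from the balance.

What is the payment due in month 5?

Month 1: opening $6,807.55; interest $205.00 → $7,012.55; payment $408.81; balance $6,603.74
Month 2: opening $6,603.74; interest $199.00 → $6,802.74; payment $776.85; balance $6,025.89
Month 3: opening $6,025.89; interest $181.00 → $6,206.89; payment $1,144.89; balance $5,062.00
Month 4: opening $5,062.00; interest $152.00 → $5,214.00; payment $1,512.93; balance $3,701.07
Month 5: opening $3,701.07; interest $112.00 → $3,813.07; payment $1,880.97; balance $1,932.10

$1,880.97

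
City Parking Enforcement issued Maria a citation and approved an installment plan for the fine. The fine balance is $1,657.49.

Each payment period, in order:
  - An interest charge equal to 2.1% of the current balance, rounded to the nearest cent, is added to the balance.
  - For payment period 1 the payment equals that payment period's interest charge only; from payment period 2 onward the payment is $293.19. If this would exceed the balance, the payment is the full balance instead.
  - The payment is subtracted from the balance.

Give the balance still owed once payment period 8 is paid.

$0.00

# | Opening | Interest | Payment | End bal
1 | $1,657.49 | $34.81 | $34.81 | $1,657.49
2 | $1,657.49 | $34.81 | $293.19 | $1,399.11
3 | $1,399.11 | $29.38 | $293.19 | $1,135.30
4 | $1,135.30 | $23.84 | $293.19 | $865.95
5 | $865.95 | $18.18 | $293.19 | $590.94
6 | $590.94 | $12.41 | $293.19 | $310.16
7 | $310.16 | $6.51 | $293.19 | $23.48
8 | $23.48 | $0.49 | $23.97 | $0.00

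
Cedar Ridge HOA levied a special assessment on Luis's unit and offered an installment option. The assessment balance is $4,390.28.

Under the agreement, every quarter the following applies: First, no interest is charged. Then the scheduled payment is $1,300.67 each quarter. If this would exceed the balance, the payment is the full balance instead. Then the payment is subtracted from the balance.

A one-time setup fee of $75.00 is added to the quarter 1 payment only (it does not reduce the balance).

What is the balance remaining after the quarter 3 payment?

Quarter 1: opening $4,390.28; payment $1,300.67 (+ $75.00 fee); balance $3,089.61
Quarter 2: opening $3,089.61; payment $1,300.67; balance $1,788.94
Quarter 3: opening $1,788.94; payment $1,300.67; balance $488.27

$488.27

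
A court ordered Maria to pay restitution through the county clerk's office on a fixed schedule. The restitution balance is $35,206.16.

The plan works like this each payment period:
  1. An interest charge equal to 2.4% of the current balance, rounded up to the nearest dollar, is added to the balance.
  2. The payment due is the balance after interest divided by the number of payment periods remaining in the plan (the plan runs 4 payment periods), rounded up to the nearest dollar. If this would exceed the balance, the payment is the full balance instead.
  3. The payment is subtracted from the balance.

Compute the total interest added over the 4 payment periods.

Payment period 1: $35,206.16 +$845.00 interest = $36,051.16; pay $9,013.00 → $27,038.16
Payment period 2: $27,038.16 +$649.00 interest = $27,687.16; pay $9,230.00 → $18,457.16
Payment period 3: $18,457.16 +$443.00 interest = $18,900.16; pay $9,451.00 → $9,449.16
Payment period 4: $9,449.16 +$227.00 interest = $9,676.16; pay $9,676.16 → $0.00
Total interest: $845.00 + $649.00 + $443.00 + $227.00 = $2,164.00

$2,164.00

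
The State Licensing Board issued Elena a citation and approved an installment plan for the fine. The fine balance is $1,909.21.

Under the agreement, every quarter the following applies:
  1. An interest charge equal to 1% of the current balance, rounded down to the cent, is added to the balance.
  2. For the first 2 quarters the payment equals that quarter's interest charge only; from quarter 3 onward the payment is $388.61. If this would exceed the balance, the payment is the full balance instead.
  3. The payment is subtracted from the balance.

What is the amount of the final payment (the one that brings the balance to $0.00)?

$24.51

Quarter 1: opening $1,909.21; interest $19.09 → $1,928.30; payment $19.09; balance $1,909.21
Quarter 2: opening $1,909.21; interest $19.09 → $1,928.30; payment $19.09; balance $1,909.21
Quarter 3: opening $1,909.21; interest $19.09 → $1,928.30; payment $388.61; balance $1,539.69
Quarter 4: opening $1,539.69; interest $15.39 → $1,555.08; payment $388.61; balance $1,166.47
Quarter 5: opening $1,166.47; interest $11.66 → $1,178.13; payment $388.61; balance $789.52
Quarter 6: opening $789.52; interest $7.89 → $797.41; payment $388.61; balance $408.80
Quarter 7: opening $408.80; interest $4.08 → $412.88; payment $388.61; balance $24.27
Quarter 8: opening $24.27; interest $0.24 → $24.51; payment $24.51; balance $0.00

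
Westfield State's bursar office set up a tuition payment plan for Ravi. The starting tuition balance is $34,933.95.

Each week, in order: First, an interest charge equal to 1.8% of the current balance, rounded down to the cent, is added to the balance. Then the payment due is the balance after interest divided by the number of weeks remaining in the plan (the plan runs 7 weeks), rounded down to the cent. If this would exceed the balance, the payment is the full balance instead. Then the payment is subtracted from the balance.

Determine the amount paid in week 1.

$5,080.39

# | Opening | Interest | Payment | End bal
1 | $34,933.95 | $628.81 | $5,080.39 | $30,482.37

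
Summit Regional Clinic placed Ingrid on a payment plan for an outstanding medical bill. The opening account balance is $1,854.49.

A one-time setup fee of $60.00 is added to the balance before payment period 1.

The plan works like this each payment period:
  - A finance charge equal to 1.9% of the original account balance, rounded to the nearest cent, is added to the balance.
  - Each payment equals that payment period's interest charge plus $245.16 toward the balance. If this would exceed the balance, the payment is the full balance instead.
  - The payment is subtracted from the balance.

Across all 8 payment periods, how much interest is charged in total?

Payment period 1: $1,914.49 +$35.24 interest = $1,949.73; pay $280.40 → $1,669.33
Payment period 2: $1,669.33 +$35.24 interest = $1,704.57; pay $280.40 → $1,424.17
Payment period 3: $1,424.17 +$35.24 interest = $1,459.41; pay $280.40 → $1,179.01
Payment period 4: $1,179.01 +$35.24 interest = $1,214.25; pay $280.40 → $933.85
Payment period 5: $933.85 +$35.24 interest = $969.09; pay $280.40 → $688.69
Payment period 6: $688.69 +$35.24 interest = $723.93; pay $280.40 → $443.53
Payment period 7: $443.53 +$35.24 interest = $478.77; pay $280.40 → $198.37
Payment period 8: $198.37 +$35.24 interest = $233.61; pay $233.61 → $0.00
Total interest: $35.24 + $35.24 + $35.24 + $35.24 + $35.24 + $35.24 + $35.24 + $35.24 = $281.92

$281.92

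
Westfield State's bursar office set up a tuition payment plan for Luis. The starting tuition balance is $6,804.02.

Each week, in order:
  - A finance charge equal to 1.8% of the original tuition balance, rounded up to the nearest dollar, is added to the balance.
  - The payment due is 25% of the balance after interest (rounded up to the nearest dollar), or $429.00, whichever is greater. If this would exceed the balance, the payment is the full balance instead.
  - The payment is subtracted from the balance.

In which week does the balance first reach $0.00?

11

Week 1: opening $6,804.02; interest $123.00 → $6,927.02; payment $1,732.00; balance $5,195.02
Week 2: opening $5,195.02; interest $123.00 → $5,318.02; payment $1,330.00; balance $3,988.02
Week 3: opening $3,988.02; interest $123.00 → $4,111.02; payment $1,028.00; balance $3,083.02
Week 4: opening $3,083.02; interest $123.00 → $3,206.02; payment $802.00; balance $2,404.02
Week 5: opening $2,404.02; interest $123.00 → $2,527.02; payment $632.00; balance $1,895.02
Week 6: opening $1,895.02; interest $123.00 → $2,018.02; payment $505.00; balance $1,513.02
Week 7: opening $1,513.02; interest $123.00 → $1,636.02; payment $429.00; balance $1,207.02
Week 8: opening $1,207.02; interest $123.00 → $1,330.02; payment $429.00; balance $901.02
Week 9: opening $901.02; interest $123.00 → $1,024.02; payment $429.00; balance $595.02
Week 10: opening $595.02; interest $123.00 → $718.02; payment $429.00; balance $289.02
Week 11: opening $289.02; interest $123.00 → $412.02; payment $412.02; balance $0.00
Balance reaches $0.00 in week 11.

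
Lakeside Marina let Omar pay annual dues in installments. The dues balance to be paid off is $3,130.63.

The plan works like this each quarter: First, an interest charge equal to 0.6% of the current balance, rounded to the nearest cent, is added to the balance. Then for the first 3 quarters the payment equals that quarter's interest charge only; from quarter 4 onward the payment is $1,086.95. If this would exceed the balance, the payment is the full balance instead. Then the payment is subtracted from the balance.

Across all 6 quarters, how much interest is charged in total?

Quarter 1: opening $3,130.63; interest $18.78 → $3,149.41; payment $18.78; balance $3,130.63
Quarter 2: opening $3,130.63; interest $18.78 → $3,149.41; payment $18.78; balance $3,130.63
Quarter 3: opening $3,130.63; interest $18.78 → $3,149.41; payment $18.78; balance $3,130.63
Quarter 4: opening $3,130.63; interest $18.78 → $3,149.41; payment $1,086.95; balance $2,062.46
Quarter 5: opening $2,062.46; interest $12.37 → $2,074.83; payment $1,086.95; balance $987.88
Quarter 6: opening $987.88; interest $5.93 → $993.81; payment $993.81; balance $0.00
Total interest: $18.78 + $18.78 + $18.78 + $18.78 + $12.37 + $5.93 = $93.42

$93.42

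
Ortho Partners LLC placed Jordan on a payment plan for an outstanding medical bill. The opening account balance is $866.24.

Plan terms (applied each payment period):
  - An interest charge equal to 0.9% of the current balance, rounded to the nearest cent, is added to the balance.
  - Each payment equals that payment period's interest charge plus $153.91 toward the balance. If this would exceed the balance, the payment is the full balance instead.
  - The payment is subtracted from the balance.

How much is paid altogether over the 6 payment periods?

Payment period 1: opening $866.24; interest $7.80 → $874.04; payment $161.71; balance $712.33
Payment period 2: opening $712.33; interest $6.41 → $718.74; payment $160.32; balance $558.42
Payment period 3: opening $558.42; interest $5.03 → $563.45; payment $158.94; balance $404.51
Payment period 4: opening $404.51; interest $3.64 → $408.15; payment $157.55; balance $250.60
Payment period 5: opening $250.60; interest $2.26 → $252.86; payment $156.17; balance $96.69
Payment period 6: opening $96.69; interest $0.87 → $97.56; payment $97.56; balance $0.00
Total paid: $892.25

$892.25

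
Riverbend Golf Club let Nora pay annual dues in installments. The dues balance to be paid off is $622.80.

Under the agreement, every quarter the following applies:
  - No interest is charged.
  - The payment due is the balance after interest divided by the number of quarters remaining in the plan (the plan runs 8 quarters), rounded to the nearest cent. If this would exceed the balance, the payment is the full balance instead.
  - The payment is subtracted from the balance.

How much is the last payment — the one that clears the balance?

Quarter 1: opening $622.80; payment $77.85; balance $544.95
Quarter 2: opening $544.95; payment $77.85; balance $467.10
Quarter 3: opening $467.10; payment $77.85; balance $389.25
Quarter 4: opening $389.25; payment $77.85; balance $311.40
Quarter 5: opening $311.40; payment $77.85; balance $233.55
Quarter 6: opening $233.55; payment $77.85; balance $155.70
Quarter 7: opening $155.70; payment $77.85; balance $77.85
Quarter 8: opening $77.85; payment $77.85; balance $0.00

$77.85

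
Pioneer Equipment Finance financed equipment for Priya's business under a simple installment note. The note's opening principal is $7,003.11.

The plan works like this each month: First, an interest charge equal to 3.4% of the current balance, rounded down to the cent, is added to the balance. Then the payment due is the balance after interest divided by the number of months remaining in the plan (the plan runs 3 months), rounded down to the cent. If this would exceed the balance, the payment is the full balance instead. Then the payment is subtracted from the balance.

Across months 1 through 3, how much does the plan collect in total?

Month 1: $7,003.11 +$238.10 interest = $7,241.21; pay $2,413.73 → $4,827.48
Month 2: $4,827.48 +$164.13 interest = $4,991.61; pay $2,495.80 → $2,495.81
Month 3: $2,495.81 +$84.85 interest = $2,580.66; pay $2,580.66 → $0.00
Total paid: $7,490.19

$7,490.19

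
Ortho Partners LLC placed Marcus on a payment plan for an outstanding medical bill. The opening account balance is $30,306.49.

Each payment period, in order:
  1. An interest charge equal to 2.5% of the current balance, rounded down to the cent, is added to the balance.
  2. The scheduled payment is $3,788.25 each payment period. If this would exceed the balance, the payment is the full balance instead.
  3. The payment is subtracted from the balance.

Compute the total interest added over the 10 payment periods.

# | Opening | Interest | Payment | End bal
1 | $30,306.49 | $757.66 | $3,788.25 | $27,275.90
2 | $27,275.90 | $681.89 | $3,788.25 | $24,169.54
3 | $24,169.54 | $604.23 | $3,788.25 | $20,985.52
4 | $20,985.52 | $524.63 | $3,788.25 | $17,721.90
5 | $17,721.90 | $443.04 | $3,788.25 | $14,376.69
6 | $14,376.69 | $359.41 | $3,788.25 | $10,947.85
7 | $10,947.85 | $273.69 | $3,788.25 | $7,433.29
8 | $7,433.29 | $185.83 | $3,788.25 | $3,830.87
9 | $3,830.87 | $95.77 | $3,788.25 | $138.39
10 | $138.39 | $3.45 | $141.84 | $0.00
Total interest: $757.66 + $681.89 + $604.23 + $524.63 + $443.04 + $359.41 + $273.69 + $185.83 + $95.77 + $3.45 = $3,929.60

$3,929.60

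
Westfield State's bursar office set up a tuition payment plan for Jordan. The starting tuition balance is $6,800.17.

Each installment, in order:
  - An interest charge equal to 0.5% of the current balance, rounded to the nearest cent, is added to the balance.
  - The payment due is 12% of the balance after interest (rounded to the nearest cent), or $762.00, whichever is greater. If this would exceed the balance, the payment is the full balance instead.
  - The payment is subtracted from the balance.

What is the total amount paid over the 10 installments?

# | Opening | Interest | Payment | End bal
1 | $6,800.17 | $34.00 | $820.10 | $6,014.07
2 | $6,014.07 | $30.07 | $762.00 | $5,282.14
3 | $5,282.14 | $26.41 | $762.00 | $4,546.55
4 | $4,546.55 | $22.73 | $762.00 | $3,807.28
5 | $3,807.28 | $19.04 | $762.00 | $3,064.32
6 | $3,064.32 | $15.32 | $762.00 | $2,317.64
7 | $2,317.64 | $11.59 | $762.00 | $1,567.23
8 | $1,567.23 | $7.84 | $762.00 | $813.07
9 | $813.07 | $4.07 | $762.00 | $55.14
10 | $55.14 | $0.28 | $55.42 | $0.00
Total paid: $6,971.52

$6,971.52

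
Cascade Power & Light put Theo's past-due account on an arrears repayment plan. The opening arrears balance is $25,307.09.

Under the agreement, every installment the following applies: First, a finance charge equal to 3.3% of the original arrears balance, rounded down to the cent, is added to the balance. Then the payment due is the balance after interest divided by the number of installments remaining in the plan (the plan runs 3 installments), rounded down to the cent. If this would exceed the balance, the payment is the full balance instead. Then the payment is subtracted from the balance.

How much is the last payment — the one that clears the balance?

$9,966.77

# | Opening | Interest | Payment | End bal
1 | $25,307.09 | $835.13 | $8,714.07 | $17,428.15
2 | $17,428.15 | $835.13 | $9,131.64 | $9,131.64
3 | $9,131.64 | $835.13 | $9,966.77 | $0.00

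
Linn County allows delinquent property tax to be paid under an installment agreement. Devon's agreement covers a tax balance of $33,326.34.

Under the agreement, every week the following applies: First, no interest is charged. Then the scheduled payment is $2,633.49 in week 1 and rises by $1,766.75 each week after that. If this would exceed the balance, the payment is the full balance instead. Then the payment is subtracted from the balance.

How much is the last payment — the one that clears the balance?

Week 1: opening $33,326.34; payment $2,633.49; balance $30,692.85
Week 2: opening $30,692.85; payment $4,400.24; balance $26,292.61
Week 3: opening $26,292.61; payment $6,166.99; balance $20,125.62
Week 4: opening $20,125.62; payment $7,933.74; balance $12,191.88
Week 5: opening $12,191.88; payment $9,700.49; balance $2,491.39
Week 6: opening $2,491.39; payment $2,491.39; balance $0.00

$2,491.39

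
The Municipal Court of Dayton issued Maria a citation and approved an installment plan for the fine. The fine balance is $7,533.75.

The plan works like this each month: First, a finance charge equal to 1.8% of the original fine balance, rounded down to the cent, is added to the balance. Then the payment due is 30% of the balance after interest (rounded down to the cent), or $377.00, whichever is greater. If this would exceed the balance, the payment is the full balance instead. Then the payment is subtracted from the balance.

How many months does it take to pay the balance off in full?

# | Opening | Interest | Payment | End bal
1 | $7,533.75 | $135.60 | $2,300.80 | $5,368.55
2 | $5,368.55 | $135.60 | $1,651.24 | $3,852.91
3 | $3,852.91 | $135.60 | $1,196.55 | $2,791.96
4 | $2,791.96 | $135.60 | $878.26 | $2,049.30
5 | $2,049.30 | $135.60 | $655.47 | $1,529.43
6 | $1,529.43 | $135.60 | $499.50 | $1,165.53
7 | $1,165.53 | $135.60 | $390.33 | $910.80
8 | $910.80 | $135.60 | $377.00 | $669.40
9 | $669.40 | $135.60 | $377.00 | $428.00
10 | $428.00 | $135.60 | $377.00 | $186.60
11 | $186.60 | $135.60 | $322.20 | $0.00
Balance reaches $0.00 in month 11.

11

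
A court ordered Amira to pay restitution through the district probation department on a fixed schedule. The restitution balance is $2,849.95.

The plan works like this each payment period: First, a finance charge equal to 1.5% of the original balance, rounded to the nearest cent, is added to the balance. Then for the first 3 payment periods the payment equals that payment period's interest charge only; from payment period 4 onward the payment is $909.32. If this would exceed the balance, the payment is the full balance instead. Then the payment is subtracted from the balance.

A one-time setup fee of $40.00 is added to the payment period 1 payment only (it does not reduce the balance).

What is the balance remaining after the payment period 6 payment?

Payment period 1: opening $2,849.95; interest $42.75 → $2,892.70; payment $42.75 (+ $40.00 fee); balance $2,849.95
Payment period 2: opening $2,849.95; interest $42.75 → $2,892.70; payment $42.75; balance $2,849.95
Payment period 3: opening $2,849.95; interest $42.75 → $2,892.70; payment $42.75; balance $2,849.95
Payment period 4: opening $2,849.95; interest $42.75 → $2,892.70; payment $909.32; balance $1,983.38
Payment period 5: opening $1,983.38; interest $42.75 → $2,026.13; payment $909.32; balance $1,116.81
Payment period 6: opening $1,116.81; interest $42.75 → $1,159.56; payment $909.32; balance $250.24

$250.24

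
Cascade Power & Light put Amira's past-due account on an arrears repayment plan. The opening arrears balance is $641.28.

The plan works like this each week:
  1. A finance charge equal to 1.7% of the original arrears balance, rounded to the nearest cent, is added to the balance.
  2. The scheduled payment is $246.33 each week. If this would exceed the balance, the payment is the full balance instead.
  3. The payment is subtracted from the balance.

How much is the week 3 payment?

Week 1: opening $641.28; interest $10.90 → $652.18; payment $246.33; balance $405.85
Week 2: opening $405.85; interest $10.90 → $416.75; payment $246.33; balance $170.42
Week 3: opening $170.42; interest $10.90 → $181.32; payment $181.32; balance $0.00

$181.32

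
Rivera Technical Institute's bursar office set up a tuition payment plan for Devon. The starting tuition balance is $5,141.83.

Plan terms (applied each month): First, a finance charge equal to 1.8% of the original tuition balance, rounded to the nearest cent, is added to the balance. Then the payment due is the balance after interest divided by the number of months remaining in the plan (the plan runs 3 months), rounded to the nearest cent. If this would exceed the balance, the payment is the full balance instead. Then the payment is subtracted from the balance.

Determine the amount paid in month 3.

# | Opening | Interest | Payment | End bal
1 | $5,141.83 | $92.55 | $1,744.79 | $3,489.59
2 | $3,489.59 | $92.55 | $1,791.07 | $1,791.07
3 | $1,791.07 | $92.55 | $1,883.62 | $0.00

$1,883.62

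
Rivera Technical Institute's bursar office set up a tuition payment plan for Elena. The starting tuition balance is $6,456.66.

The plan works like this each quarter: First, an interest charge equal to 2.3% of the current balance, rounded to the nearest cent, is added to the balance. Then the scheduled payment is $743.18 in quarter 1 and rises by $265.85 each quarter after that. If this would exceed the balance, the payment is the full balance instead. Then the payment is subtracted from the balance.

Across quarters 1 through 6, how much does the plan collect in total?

# | Opening | Interest | Payment | End bal
1 | $6,456.66 | $148.50 | $743.18 | $5,861.98
2 | $5,861.98 | $134.83 | $1,009.03 | $4,987.78
3 | $4,987.78 | $114.72 | $1,274.88 | $3,827.62
4 | $3,827.62 | $88.04 | $1,540.73 | $2,374.93
5 | $2,374.93 | $54.62 | $1,806.58 | $622.97
6 | $622.97 | $14.33 | $637.30 | $0.00
Total paid: $7,011.70

$7,011.70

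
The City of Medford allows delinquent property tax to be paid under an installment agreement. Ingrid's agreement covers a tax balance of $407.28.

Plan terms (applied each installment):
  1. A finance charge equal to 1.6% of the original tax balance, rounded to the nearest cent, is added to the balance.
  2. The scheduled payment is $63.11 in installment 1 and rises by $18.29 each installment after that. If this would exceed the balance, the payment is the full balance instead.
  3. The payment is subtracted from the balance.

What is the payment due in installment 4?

Installment 1: opening $407.28; interest $6.52 → $413.80; payment $63.11; balance $350.69
Installment 2: opening $350.69; interest $6.52 → $357.21; payment $81.40; balance $275.81
Installment 3: opening $275.81; interest $6.52 → $282.33; payment $99.69; balance $182.64
Installment 4: opening $182.64; interest $6.52 → $189.16; payment $117.98; balance $71.18

$117.98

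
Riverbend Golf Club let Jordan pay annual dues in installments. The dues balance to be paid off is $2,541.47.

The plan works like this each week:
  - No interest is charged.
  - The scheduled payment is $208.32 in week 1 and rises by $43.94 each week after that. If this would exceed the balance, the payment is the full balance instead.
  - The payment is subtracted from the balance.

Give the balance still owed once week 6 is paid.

$632.45

Week 1: opening $2,541.47; payment $208.32; balance $2,333.15
Week 2: opening $2,333.15; payment $252.26; balance $2,080.89
Week 3: opening $2,080.89; payment $296.20; balance $1,784.69
Week 4: opening $1,784.69; payment $340.14; balance $1,444.55
Week 5: opening $1,444.55; payment $384.08; balance $1,060.47
Week 6: opening $1,060.47; payment $428.02; balance $632.45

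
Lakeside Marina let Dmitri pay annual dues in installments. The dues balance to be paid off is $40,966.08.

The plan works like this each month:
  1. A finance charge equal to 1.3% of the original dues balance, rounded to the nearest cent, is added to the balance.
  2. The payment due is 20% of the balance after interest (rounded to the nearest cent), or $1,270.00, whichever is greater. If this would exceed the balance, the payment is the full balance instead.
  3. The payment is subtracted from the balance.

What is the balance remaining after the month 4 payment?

$18,037.40

Month 1: $40,966.08 +$532.56 interest = $41,498.64; pay $8,299.73 → $33,198.91
Month 2: $33,198.91 +$532.56 interest = $33,731.47; pay $6,746.29 → $26,985.18
Month 3: $26,985.18 +$532.56 interest = $27,517.74; pay $5,503.55 → $22,014.19
Month 4: $22,014.19 +$532.56 interest = $22,546.75; pay $4,509.35 → $18,037.40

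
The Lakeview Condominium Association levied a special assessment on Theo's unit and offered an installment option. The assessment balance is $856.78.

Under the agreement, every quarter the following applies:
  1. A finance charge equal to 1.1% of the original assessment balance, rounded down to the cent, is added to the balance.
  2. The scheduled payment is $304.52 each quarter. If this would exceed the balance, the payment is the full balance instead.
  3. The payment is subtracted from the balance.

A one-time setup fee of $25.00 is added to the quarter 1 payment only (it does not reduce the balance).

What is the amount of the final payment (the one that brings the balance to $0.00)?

$276.00

Quarter 1: $856.78 +$9.42 interest = $866.20; pay $304.52 (+ $25.00 fee) → $561.68
Quarter 2: $561.68 +$9.42 interest = $571.10; pay $304.52 → $266.58
Quarter 3: $266.58 +$9.42 interest = $276.00; pay $276.00 → $0.00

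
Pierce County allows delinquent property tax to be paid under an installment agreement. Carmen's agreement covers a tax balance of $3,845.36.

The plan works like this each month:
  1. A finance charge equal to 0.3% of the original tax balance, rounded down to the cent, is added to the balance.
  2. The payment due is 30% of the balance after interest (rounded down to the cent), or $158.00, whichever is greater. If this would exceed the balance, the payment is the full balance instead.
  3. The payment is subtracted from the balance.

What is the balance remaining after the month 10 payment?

$0.00

Month 1: $3,845.36 +$11.53 interest = $3,856.89; pay $1,157.06 → $2,699.83
Month 2: $2,699.83 +$11.53 interest = $2,711.36; pay $813.40 → $1,897.96
Month 3: $1,897.96 +$11.53 interest = $1,909.49; pay $572.84 → $1,336.65
Month 4: $1,336.65 +$11.53 interest = $1,348.18; pay $404.45 → $943.73
Month 5: $943.73 +$11.53 interest = $955.26; pay $286.57 → $668.69
Month 6: $668.69 +$11.53 interest = $680.22; pay $204.06 → $476.16
Month 7: $476.16 +$11.53 interest = $487.69; pay $158.00 → $329.69
Month 8: $329.69 +$11.53 interest = $341.22; pay $158.00 → $183.22
Month 9: $183.22 +$11.53 interest = $194.75; pay $158.00 → $36.75
Month 10: $36.75 +$11.53 interest = $48.28; pay $48.28 → $0.00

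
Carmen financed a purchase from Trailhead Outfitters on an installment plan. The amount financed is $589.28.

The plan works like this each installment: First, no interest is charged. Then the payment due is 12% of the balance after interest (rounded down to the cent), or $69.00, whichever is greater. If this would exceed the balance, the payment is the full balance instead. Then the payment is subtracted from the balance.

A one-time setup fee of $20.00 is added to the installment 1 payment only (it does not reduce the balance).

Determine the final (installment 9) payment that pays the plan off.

$35.57

Installment 1: opening $589.28; payment $70.71 (+ $20.00 fee); balance $518.57
Installment 2: opening $518.57; payment $69.00; balance $449.57
Installment 3: opening $449.57; payment $69.00; balance $380.57
Installment 4: opening $380.57; payment $69.00; balance $311.57
Installment 5: opening $311.57; payment $69.00; balance $242.57
Installment 6: opening $242.57; payment $69.00; balance $173.57
Installment 7: opening $173.57; payment $69.00; balance $104.57
Installment 8: opening $104.57; payment $69.00; balance $35.57
Installment 9: opening $35.57; payment $35.57; balance $0.00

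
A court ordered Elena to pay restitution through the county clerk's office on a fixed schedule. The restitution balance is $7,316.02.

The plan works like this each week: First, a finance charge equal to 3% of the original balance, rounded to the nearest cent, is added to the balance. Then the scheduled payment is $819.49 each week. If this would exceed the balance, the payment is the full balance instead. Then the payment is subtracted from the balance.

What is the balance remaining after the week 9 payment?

$1,915.93

Week 1: $7,316.02 +$219.48 interest = $7,535.50; pay $819.49 → $6,716.01
Week 2: $6,716.01 +$219.48 interest = $6,935.49; pay $819.49 → $6,116.00
Week 3: $6,116.00 +$219.48 interest = $6,335.48; pay $819.49 → $5,515.99
Week 4: $5,515.99 +$219.48 interest = $5,735.47; pay $819.49 → $4,915.98
Week 5: $4,915.98 +$219.48 interest = $5,135.46; pay $819.49 → $4,315.97
Week 6: $4,315.97 +$219.48 interest = $4,535.45; pay $819.49 → $3,715.96
Week 7: $3,715.96 +$219.48 interest = $3,935.44; pay $819.49 → $3,115.95
Week 8: $3,115.95 +$219.48 interest = $3,335.43; pay $819.49 → $2,515.94
Week 9: $2,515.94 +$219.48 interest = $2,735.42; pay $819.49 → $1,915.93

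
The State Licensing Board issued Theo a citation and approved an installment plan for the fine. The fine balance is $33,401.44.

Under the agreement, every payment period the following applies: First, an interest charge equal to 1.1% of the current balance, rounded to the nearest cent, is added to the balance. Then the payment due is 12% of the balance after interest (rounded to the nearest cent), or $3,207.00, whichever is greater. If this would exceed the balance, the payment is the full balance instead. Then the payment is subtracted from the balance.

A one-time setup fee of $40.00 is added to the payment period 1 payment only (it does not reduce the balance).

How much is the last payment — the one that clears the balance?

Payment period 1: $33,401.44 +$367.42 interest = $33,768.86; pay $4,052.26 (+ $40.00 fee) → $29,716.60
Payment period 2: $29,716.60 +$326.88 interest = $30,043.48; pay $3,605.22 → $26,438.26
Payment period 3: $26,438.26 +$290.82 interest = $26,729.08; pay $3,207.49 → $23,521.59
Payment period 4: $23,521.59 +$258.74 interest = $23,780.33; pay $3,207.00 → $20,573.33
Payment period 5: $20,573.33 +$226.31 interest = $20,799.64; pay $3,207.00 → $17,592.64
Payment period 6: $17,592.64 +$193.52 interest = $17,786.16; pay $3,207.00 → $14,579.16
Payment period 7: $14,579.16 +$160.37 interest = $14,739.53; pay $3,207.00 → $11,532.53
Payment period 8: $11,532.53 +$126.86 interest = $11,659.39; pay $3,207.00 → $8,452.39
Payment period 9: $8,452.39 +$92.98 interest = $8,545.37; pay $3,207.00 → $5,338.37
Payment period 10: $5,338.37 +$58.72 interest = $5,397.09; pay $3,207.00 → $2,190.09
Payment period 11: $2,190.09 +$24.09 interest = $2,214.18; pay $2,214.18 → $0.00

$2,214.18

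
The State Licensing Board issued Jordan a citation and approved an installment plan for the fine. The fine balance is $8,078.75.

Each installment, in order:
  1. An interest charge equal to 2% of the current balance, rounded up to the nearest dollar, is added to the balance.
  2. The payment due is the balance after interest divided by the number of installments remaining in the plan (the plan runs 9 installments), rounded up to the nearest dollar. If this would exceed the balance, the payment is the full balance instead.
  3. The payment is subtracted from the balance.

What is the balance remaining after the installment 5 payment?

Installment 1: $8,078.75 +$162.00 interest = $8,240.75; pay $916.00 → $7,324.75
Installment 2: $7,324.75 +$147.00 interest = $7,471.75; pay $934.00 → $6,537.75
Installment 3: $6,537.75 +$131.00 interest = $6,668.75; pay $953.00 → $5,715.75
Installment 4: $5,715.75 +$115.00 interest = $5,830.75; pay $972.00 → $4,858.75
Installment 5: $4,858.75 +$98.00 interest = $4,956.75; pay $992.00 → $3,964.75

$3,964.75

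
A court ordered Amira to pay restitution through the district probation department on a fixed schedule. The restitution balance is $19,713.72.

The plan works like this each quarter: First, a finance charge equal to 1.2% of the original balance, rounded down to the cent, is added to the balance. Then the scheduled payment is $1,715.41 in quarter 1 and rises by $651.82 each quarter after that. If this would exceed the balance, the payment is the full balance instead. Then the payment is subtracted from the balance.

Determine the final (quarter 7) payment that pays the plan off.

Quarter 1: opening $19,713.72; interest $236.56 → $19,950.28; payment $1,715.41; balance $18,234.87
Quarter 2: opening $18,234.87; interest $236.56 → $18,471.43; payment $2,367.23; balance $16,104.20
Quarter 3: opening $16,104.20; interest $236.56 → $16,340.76; payment $3,019.05; balance $13,321.71
Quarter 4: opening $13,321.71; interest $236.56 → $13,558.27; payment $3,670.87; balance $9,887.40
Quarter 5: opening $9,887.40; interest $236.56 → $10,123.96; payment $4,322.69; balance $5,801.27
Quarter 6: opening $5,801.27; interest $236.56 → $6,037.83; payment $4,974.51; balance $1,063.32
Quarter 7: opening $1,063.32; interest $236.56 → $1,299.88; payment $1,299.88; balance $0.00

$1,299.88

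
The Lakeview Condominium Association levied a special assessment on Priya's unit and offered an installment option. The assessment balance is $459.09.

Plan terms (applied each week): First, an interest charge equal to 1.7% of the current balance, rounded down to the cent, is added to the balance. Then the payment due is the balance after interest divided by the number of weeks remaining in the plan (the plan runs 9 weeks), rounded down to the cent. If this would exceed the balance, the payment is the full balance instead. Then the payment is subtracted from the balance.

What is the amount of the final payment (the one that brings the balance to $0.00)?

$59.37

# | Opening | Interest | Payment | End bal
1 | $459.09 | $7.80 | $51.87 | $415.02
2 | $415.02 | $7.05 | $52.75 | $369.32
3 | $369.32 | $6.27 | $53.65 | $321.94
4 | $321.94 | $5.47 | $54.56 | $272.85
5 | $272.85 | $4.63 | $55.49 | $221.99
6 | $221.99 | $3.77 | $56.44 | $169.32
7 | $169.32 | $2.87 | $57.39 | $114.80
8 | $114.80 | $1.95 | $58.37 | $58.38
9 | $58.38 | $0.99 | $59.37 | $0.00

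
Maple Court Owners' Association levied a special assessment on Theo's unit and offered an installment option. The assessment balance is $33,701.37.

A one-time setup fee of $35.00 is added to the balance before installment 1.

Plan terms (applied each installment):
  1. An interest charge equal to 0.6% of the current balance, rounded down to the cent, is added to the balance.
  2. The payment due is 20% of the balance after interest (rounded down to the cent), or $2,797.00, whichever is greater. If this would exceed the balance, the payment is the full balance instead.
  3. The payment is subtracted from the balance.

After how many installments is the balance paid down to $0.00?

10

Installment 1: $33,736.37 +$202.41 interest = $33,938.78; pay $6,787.75 → $27,151.03
Installment 2: $27,151.03 +$162.90 interest = $27,313.93; pay $5,462.78 → $21,851.15
Installment 3: $21,851.15 +$131.10 interest = $21,982.25; pay $4,396.45 → $17,585.80
Installment 4: $17,585.80 +$105.51 interest = $17,691.31; pay $3,538.26 → $14,153.05
Installment 5: $14,153.05 +$84.91 interest = $14,237.96; pay $2,847.59 → $11,390.37
Installment 6: $11,390.37 +$68.34 interest = $11,458.71; pay $2,797.00 → $8,661.71
Installment 7: $8,661.71 +$51.97 interest = $8,713.68; pay $2,797.00 → $5,916.68
Installment 8: $5,916.68 +$35.50 interest = $5,952.18; pay $2,797.00 → $3,155.18
Installment 9: $3,155.18 +$18.93 interest = $3,174.11; pay $2,797.00 → $377.11
Installment 10: $377.11 +$2.26 interest = $379.37; pay $379.37 → $0.00
Balance reaches $0.00 in installment 10.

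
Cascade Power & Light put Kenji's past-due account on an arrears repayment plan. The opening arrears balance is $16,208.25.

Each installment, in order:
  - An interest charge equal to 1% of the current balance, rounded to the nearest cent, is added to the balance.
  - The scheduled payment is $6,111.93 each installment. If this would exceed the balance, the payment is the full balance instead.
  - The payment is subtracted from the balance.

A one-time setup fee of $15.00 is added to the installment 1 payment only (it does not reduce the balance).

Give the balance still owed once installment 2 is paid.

Installment 1: $16,208.25 +$162.08 interest = $16,370.33; pay $6,111.93 (+ $15.00 fee) → $10,258.40
Installment 2: $10,258.40 +$102.58 interest = $10,360.98; pay $6,111.93 → $4,249.05

$4,249.05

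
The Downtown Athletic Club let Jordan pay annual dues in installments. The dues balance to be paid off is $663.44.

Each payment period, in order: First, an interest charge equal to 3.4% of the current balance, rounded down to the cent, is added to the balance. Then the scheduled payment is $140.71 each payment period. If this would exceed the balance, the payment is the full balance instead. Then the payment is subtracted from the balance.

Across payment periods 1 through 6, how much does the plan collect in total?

$735.68

Payment period 1: opening $663.44; interest $22.55 → $685.99; payment $140.71; balance $545.28
Payment period 2: opening $545.28; interest $18.53 → $563.81; payment $140.71; balance $423.10
Payment period 3: opening $423.10; interest $14.38 → $437.48; payment $140.71; balance $296.77
Payment period 4: opening $296.77; interest $10.09 → $306.86; payment $140.71; balance $166.15
Payment period 5: opening $166.15; interest $5.64 → $171.79; payment $140.71; balance $31.08
Payment period 6: opening $31.08; interest $1.05 → $32.13; payment $32.13; balance $0.00
Total paid: $735.68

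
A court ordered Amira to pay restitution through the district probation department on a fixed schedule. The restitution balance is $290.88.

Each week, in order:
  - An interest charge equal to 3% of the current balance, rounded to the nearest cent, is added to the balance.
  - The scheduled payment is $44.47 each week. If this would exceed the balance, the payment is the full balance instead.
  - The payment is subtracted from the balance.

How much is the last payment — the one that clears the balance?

$17.50

Week 1: opening $290.88; interest $8.73 → $299.61; payment $44.47; balance $255.14
Week 2: opening $255.14; interest $7.65 → $262.79; payment $44.47; balance $218.32
Week 3: opening $218.32; interest $6.55 → $224.87; payment $44.47; balance $180.40
Week 4: opening $180.40; interest $5.41 → $185.81; payment $44.47; balance $141.34
Week 5: opening $141.34; interest $4.24 → $145.58; payment $44.47; balance $101.11
Week 6: opening $101.11; interest $3.03 → $104.14; payment $44.47; balance $59.67
Week 7: opening $59.67; interest $1.79 → $61.46; payment $44.47; balance $16.99
Week 8: opening $16.99; interest $0.51 → $17.50; payment $17.50; balance $0.00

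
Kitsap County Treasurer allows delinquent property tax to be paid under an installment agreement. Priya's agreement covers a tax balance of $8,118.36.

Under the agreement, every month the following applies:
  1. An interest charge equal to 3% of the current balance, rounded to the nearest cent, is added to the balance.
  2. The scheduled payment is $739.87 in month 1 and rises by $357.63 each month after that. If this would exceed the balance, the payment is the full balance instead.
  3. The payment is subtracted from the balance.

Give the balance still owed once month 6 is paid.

Month 1: opening $8,118.36; interest $243.55 → $8,361.91; payment $739.87; balance $7,622.04
Month 2: opening $7,622.04; interest $228.66 → $7,850.70; payment $1,097.50; balance $6,753.20
Month 3: opening $6,753.20; interest $202.60 → $6,955.80; payment $1,455.13; balance $5,500.67
Month 4: opening $5,500.67; interest $165.02 → $5,665.69; payment $1,812.76; balance $3,852.93
Month 5: opening $3,852.93; interest $115.59 → $3,968.52; payment $2,170.39; balance $1,798.13
Month 6: opening $1,798.13; interest $53.94 → $1,852.07; payment $1,852.07; balance $0.00

$0.00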